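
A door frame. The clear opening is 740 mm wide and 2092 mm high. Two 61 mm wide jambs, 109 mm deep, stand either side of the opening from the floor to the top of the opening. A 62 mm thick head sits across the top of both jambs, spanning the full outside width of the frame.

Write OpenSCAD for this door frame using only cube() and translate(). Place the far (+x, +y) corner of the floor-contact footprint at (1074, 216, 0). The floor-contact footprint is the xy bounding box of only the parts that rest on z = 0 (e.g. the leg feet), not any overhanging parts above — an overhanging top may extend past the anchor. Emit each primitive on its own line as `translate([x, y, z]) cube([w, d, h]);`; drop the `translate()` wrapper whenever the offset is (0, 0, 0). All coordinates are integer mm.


translate([212, 107, 0]) cube([61, 109, 2092]);
translate([1013, 107, 0]) cube([61, 109, 2092]);
translate([212, 107, 2092]) cube([862, 109, 62]);


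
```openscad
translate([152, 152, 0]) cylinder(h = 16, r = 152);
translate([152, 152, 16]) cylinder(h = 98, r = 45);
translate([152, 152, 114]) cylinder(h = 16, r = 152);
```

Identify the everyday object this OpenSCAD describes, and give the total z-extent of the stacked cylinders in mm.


A spool. The overall height is 130 mm.

Three coaxial cylinders, large–small–large — a spool. Two 16 mm flanges and a 98 mm core give 16 + 98 + 16 = 130 mm.


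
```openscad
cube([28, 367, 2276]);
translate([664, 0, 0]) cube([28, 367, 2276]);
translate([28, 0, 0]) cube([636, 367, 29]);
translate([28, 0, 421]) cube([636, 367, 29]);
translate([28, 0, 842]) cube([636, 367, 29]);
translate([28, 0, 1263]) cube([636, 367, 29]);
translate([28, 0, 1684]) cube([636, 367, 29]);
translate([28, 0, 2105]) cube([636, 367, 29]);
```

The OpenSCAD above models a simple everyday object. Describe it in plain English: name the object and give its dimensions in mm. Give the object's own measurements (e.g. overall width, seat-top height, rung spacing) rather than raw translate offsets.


An open bookshelf. Two side panels, each 28 mm thick, 367 mm deep and 2276 mm tall, stand 692 mm apart (outside-to-outside). Between them sit 6 shelves, each 29 mm thick and 367 mm deep, spanning the full gap between the sides. The bottom shelf rests on the floor (its underside at z = 0) and the clear gap between one shelf's top and the next shelf's underside is 392 mm.


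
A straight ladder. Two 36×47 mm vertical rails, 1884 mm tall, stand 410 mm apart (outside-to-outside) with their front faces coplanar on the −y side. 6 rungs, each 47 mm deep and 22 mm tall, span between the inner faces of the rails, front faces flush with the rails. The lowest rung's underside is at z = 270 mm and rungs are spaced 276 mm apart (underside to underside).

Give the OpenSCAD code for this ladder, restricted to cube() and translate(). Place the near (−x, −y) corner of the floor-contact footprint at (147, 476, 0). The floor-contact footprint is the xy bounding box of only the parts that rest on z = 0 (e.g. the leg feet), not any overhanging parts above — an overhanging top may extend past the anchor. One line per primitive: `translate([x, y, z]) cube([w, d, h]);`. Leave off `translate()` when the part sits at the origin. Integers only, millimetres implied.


// rung span = 410 - 2*36 = 338
// rung[k] z = 270 + k*276
translate([147, 476, 0]) cube([36, 47, 1884]);
translate([521, 476, 0]) cube([36, 47, 1884]);
translate([183, 476, 270]) cube([338, 47, 22]);
translate([183, 476, 546]) cube([338, 47, 22]);
translate([183, 476, 822]) cube([338, 47, 22]);
translate([183, 476, 1098]) cube([338, 47, 22]);
translate([183, 476, 1374]) cube([338, 47, 22]);
translate([183, 476, 1650]) cube([338, 47, 22]);


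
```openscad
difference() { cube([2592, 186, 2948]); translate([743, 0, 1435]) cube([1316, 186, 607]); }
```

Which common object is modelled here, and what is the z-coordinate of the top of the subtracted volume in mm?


A wall with a window opening. The window head height is 2042 mm.

A wall with a rectangular opening subtracted — a window. Sill at z = 1435, opening 607 mm tall, so the head is at 1435 + 607 = 2042 mm.


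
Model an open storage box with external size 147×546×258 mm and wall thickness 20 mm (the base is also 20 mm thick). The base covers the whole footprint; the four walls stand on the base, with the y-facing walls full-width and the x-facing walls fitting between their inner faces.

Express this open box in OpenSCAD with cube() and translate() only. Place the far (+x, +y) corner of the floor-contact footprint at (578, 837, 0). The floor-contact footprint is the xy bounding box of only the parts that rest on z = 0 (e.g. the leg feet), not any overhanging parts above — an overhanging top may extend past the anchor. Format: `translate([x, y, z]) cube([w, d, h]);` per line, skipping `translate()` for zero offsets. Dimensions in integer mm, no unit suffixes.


translate([431, 291, 0]) cube([147, 546, 20]);
translate([431, 291, 20]) cube([147, 20, 238]);
translate([431, 817, 20]) cube([147, 20, 238]);
translate([431, 311, 20]) cube([20, 506, 238]);
translate([558, 311, 20]) cube([20, 506, 238]);


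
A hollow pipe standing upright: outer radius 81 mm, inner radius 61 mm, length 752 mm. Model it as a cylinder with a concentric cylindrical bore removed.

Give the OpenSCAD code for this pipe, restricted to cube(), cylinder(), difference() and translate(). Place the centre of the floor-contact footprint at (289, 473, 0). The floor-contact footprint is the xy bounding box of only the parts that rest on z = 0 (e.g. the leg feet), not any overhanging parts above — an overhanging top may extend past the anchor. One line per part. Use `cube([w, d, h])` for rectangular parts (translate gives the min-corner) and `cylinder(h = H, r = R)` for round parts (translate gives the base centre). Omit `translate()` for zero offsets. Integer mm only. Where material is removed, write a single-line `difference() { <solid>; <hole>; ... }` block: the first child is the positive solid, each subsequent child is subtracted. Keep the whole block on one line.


difference() { translate([289, 473, 0]) cylinder(h = 752, r = 81); translate([289, 473, 0]) cylinder(h = 752, r = 61); }


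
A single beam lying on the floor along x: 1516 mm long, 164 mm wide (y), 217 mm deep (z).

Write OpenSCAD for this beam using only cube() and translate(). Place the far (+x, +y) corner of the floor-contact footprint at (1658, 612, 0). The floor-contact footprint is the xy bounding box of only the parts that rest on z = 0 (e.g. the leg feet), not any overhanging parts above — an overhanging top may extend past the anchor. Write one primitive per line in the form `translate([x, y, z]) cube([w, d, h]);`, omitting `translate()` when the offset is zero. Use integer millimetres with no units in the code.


translate([142, 448, 0]) cube([1516, 164, 217]);


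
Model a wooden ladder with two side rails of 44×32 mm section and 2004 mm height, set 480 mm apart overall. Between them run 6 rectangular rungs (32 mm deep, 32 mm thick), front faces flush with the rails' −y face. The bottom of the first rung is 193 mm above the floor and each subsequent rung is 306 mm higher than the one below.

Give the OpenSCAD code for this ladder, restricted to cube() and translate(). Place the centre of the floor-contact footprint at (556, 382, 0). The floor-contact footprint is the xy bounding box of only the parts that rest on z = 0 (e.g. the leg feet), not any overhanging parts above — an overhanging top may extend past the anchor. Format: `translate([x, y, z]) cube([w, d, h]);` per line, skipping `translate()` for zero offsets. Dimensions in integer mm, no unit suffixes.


translate([316, 366, 0]) cube([44, 32, 2004]);
translate([752, 366, 0]) cube([44, 32, 2004]);
translate([360, 366, 193]) cube([392, 32, 32]);
translate([360, 366, 499]) cube([392, 32, 32]);
translate([360, 366, 805]) cube([392, 32, 32]);
translate([360, 366, 1111]) cube([392, 32, 32]);
translate([360, 366, 1417]) cube([392, 32, 32]);
translate([360, 366, 1723]) cube([392, 32, 32]);


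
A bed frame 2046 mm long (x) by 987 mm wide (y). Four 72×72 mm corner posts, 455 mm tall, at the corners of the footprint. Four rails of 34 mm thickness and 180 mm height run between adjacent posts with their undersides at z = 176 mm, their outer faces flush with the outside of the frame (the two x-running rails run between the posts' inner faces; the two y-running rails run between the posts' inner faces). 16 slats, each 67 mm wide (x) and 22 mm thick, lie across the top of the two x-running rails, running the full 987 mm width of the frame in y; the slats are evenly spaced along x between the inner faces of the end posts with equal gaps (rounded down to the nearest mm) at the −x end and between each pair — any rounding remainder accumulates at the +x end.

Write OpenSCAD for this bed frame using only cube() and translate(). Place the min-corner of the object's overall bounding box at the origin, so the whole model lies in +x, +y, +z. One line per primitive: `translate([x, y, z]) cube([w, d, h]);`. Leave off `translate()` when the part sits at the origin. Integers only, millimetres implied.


// slat z = rail_z + rail_h = 176 + 180 = 356
// slat gap = ⌊(1902 − 16·67) / 17⌋ = 48
cube([72, 72, 455]);
translate([0, 915, 0]) cube([72, 72, 455]);
translate([1974, 0, 0]) cube([72, 72, 455]);
translate([1974, 915, 0]) cube([72, 72, 455]);
translate([72, 0, 176]) cube([1902, 34, 180]);
translate([72, 953, 176]) cube([1902, 34, 180]);
translate([0, 72, 176]) cube([34, 843, 180]);
translate([2012, 72, 176]) cube([34, 843, 180]);
translate([120, 0, 356]) cube([67, 987, 22]);
translate([235, 0, 356]) cube([67, 987, 22]);
translate([350, 0, 356]) cube([67, 987, 22]);
translate([465, 0, 356]) cube([67, 987, 22]);
translate([580, 0, 356]) cube([67, 987, 22]);
translate([695, 0, 356]) cube([67, 987, 22]);
translate([810, 0, 356]) cube([67, 987, 22]);
translate([925, 0, 356]) cube([67, 987, 22]);
translate([1040, 0, 356]) cube([67, 987, 22]);
translate([1155, 0, 356]) cube([67, 987, 22]);
translate([1270, 0, 356]) cube([67, 987, 22]);
translate([1385, 0, 356]) cube([67, 987, 22]);
translate([1500, 0, 356]) cube([67, 987, 22]);
translate([1615, 0, 356]) cube([67, 987, 22]);
translate([1730, 0, 356]) cube([67, 987, 22]);
translate([1845, 0, 356]) cube([67, 987, 22]);


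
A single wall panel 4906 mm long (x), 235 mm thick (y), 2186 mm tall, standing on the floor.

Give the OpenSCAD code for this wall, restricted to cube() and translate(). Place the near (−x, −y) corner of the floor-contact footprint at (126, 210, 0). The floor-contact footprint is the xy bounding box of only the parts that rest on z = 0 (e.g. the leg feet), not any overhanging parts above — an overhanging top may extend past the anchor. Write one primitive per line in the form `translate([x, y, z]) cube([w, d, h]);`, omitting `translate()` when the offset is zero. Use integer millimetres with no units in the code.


translate([126, 210, 0]) cube([4906, 235, 2186]);


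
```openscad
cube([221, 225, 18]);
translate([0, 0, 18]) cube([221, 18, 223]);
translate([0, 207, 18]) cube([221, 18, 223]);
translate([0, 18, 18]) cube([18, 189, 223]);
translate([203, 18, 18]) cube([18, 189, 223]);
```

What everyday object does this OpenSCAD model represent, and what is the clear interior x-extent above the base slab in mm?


An open box. The internal width is 185 mm.

A 221×225 base slab with four walls standing on it — an open box. The base is 221 mm wide and the walls are 18 mm thick, so the internal width is 221 − 2 × 18 = 185 mm.


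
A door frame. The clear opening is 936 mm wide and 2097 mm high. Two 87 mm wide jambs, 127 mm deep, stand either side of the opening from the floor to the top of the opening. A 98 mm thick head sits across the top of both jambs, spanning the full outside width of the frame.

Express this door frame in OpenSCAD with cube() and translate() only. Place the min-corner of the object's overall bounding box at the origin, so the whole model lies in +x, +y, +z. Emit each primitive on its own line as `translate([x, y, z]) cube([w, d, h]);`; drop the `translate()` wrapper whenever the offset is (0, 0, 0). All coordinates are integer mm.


cube([87, 127, 2097]);
translate([1023, 0, 0]) cube([87, 127, 2097]);
translate([0, 0, 2097]) cube([1110, 127, 98]);


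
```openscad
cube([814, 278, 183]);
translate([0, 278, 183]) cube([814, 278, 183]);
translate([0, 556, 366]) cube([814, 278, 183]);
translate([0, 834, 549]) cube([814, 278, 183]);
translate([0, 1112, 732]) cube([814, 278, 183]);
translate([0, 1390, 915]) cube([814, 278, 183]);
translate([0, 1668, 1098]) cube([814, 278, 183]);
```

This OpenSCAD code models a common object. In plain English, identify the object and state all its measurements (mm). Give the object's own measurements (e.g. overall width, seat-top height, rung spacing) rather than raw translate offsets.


A straight staircase of 7 solid steps. Each step is 814 mm wide (x), 278 mm deep (y, the going) and 183 mm tall (the rise). The first step rests on the floor; each subsequent step sits one going further in +y and one rise higher in +z, directly behind and above the previous step with no overlap.


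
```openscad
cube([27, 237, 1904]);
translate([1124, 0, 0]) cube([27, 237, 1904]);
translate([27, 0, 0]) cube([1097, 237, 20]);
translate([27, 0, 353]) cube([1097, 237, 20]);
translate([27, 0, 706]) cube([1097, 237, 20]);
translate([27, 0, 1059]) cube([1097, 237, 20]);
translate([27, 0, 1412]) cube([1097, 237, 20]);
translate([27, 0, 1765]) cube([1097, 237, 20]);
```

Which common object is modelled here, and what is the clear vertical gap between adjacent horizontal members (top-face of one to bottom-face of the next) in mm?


A bookshelf. The clear shelf gap is 333 mm.

Two tall side panels with 6 horizontal boards between them — a bookshelf. The first two shelf undersides are at z = 0 and z = 353; with shelf thickness 20, the clear gap is 353 − 0 − 20 = 333 mm.


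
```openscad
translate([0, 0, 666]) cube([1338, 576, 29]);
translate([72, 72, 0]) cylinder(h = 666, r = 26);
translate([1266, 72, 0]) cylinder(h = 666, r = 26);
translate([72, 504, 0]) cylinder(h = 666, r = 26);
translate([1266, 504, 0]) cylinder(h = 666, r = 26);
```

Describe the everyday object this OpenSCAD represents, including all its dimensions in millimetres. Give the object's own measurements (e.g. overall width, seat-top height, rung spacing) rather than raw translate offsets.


A table: top 1338 mm (x) × 576 mm (y), 29 mm thick, upper face at z = 695 mm, on four round legs of 52 mm diameter, each leg's bounding box inset 46 mm from the nearest pair of top edges from z = 0 to the bottom of the top.


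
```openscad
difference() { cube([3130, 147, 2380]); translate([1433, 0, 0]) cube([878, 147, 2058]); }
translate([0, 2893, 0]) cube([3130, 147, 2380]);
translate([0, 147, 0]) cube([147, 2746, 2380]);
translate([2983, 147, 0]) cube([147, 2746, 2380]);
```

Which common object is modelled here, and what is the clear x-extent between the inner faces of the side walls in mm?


A single room. The interior width is 2836 mm.

Four walls enclosing a rectangle with a door in the front wall — a room. Outside width 3130 minus two 147 mm walls gives 2836 mm.


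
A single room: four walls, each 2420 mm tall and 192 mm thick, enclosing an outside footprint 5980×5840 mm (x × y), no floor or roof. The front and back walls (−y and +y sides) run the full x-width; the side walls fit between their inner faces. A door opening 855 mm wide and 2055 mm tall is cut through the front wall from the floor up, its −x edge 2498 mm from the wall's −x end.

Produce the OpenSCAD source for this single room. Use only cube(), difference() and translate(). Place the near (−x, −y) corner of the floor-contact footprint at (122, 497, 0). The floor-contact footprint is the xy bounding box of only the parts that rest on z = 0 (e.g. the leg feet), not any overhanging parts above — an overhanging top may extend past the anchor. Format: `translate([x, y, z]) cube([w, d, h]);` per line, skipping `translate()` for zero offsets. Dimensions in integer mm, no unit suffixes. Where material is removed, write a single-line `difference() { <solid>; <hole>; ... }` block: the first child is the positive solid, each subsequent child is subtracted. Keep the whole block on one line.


difference() { translate([122, 497, 0]) cube([5980, 192, 2420]); translate([2620, 497, 0]) cube([855, 192, 2055]); }
translate([122, 6145, 0]) cube([5980, 192, 2420]);
translate([122, 689, 0]) cube([192, 5456, 2420]);
translate([5910, 689, 0]) cube([192, 5456, 2420]);


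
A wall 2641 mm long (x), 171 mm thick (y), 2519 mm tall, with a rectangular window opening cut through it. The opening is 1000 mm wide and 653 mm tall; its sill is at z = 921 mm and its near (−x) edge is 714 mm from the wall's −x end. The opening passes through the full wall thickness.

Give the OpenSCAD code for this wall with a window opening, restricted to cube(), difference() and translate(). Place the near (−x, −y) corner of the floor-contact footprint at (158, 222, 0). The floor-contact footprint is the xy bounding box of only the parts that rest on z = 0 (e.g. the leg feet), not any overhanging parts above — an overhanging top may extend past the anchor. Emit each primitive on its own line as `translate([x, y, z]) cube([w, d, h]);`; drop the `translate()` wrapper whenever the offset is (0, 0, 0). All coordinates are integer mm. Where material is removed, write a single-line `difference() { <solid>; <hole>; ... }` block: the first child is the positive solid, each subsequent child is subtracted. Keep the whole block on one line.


difference() { translate([158, 222, 0]) cube([2641, 171, 2519]); translate([872, 222, 921]) cube([1000, 171, 653]); }


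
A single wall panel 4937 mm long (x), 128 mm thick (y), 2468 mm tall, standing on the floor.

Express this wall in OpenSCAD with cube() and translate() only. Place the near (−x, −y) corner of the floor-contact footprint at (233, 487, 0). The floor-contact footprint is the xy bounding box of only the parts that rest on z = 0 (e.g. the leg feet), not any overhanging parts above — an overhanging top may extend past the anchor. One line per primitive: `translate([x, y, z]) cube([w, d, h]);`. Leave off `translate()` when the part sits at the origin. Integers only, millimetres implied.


translate([233, 487, 0]) cube([4937, 128, 2468]);


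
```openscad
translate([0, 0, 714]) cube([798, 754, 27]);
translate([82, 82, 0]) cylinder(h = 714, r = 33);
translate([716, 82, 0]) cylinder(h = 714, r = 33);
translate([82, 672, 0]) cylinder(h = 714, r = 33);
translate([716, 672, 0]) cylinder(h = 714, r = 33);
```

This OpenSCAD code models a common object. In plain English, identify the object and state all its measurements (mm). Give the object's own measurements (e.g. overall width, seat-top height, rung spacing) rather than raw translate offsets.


A rectangular dining table. The top is 798×754×27 mm with its upper surface at z = 741 mm. It stands on four round legs of 66 mm diameter, each leg's bounding box inset 49 mm from the nearest pair of top edges, running from the floor to the underside of the top.


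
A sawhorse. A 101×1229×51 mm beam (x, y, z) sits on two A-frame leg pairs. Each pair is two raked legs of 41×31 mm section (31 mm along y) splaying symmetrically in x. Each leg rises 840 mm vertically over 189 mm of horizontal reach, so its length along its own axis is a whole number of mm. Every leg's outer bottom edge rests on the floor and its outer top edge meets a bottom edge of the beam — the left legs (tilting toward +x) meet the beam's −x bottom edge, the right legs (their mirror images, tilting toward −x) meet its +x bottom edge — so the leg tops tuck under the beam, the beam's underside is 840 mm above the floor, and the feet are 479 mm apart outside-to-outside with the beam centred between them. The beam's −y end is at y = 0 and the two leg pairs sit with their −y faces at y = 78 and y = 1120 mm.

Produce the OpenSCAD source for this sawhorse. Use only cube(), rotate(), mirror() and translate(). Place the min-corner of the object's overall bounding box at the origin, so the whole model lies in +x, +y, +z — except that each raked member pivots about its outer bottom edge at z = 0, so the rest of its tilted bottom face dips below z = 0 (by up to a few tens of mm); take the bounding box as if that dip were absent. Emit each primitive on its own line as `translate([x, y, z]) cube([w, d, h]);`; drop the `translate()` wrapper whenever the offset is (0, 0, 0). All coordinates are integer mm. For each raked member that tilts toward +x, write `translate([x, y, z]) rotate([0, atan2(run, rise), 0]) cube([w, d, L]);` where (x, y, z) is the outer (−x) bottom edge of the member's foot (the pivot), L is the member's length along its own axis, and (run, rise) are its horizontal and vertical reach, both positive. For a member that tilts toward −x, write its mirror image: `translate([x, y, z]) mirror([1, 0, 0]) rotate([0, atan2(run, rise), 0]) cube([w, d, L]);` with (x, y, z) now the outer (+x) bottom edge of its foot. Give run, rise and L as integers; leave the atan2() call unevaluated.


translate([189, 0, 840]) cube([101, 1229, 51]);
translate([0, 78, 0]) rotate([0, atan2(189, 840), 0]) cube([41, 31, 861]);
translate([479, 78, 0]) mirror([1, 0, 0]) rotate([0, atan2(189, 840), 0]) cube([41, 31, 861]);
translate([0, 1120, 0]) rotate([0, atan2(189, 840), 0]) cube([41, 31, 861]);
translate([479, 1120, 0]) mirror([1, 0, 0]) rotate([0, atan2(189, 840), 0]) cube([41, 31, 861]);


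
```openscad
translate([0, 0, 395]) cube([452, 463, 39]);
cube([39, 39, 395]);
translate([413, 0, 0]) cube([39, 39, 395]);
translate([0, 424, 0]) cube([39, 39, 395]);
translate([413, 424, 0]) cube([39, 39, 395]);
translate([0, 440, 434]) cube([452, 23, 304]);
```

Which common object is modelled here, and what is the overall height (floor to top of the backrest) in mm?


A chair. The overall height is 738 mm.

A slab on four corner posts with a tall panel at the back — a chair. The seat slab sits at z = 395 with thickness 39, and the 304 mm backrest starts at the seat top, so the overall height is 395 + 39 + 304 = 738 mm.


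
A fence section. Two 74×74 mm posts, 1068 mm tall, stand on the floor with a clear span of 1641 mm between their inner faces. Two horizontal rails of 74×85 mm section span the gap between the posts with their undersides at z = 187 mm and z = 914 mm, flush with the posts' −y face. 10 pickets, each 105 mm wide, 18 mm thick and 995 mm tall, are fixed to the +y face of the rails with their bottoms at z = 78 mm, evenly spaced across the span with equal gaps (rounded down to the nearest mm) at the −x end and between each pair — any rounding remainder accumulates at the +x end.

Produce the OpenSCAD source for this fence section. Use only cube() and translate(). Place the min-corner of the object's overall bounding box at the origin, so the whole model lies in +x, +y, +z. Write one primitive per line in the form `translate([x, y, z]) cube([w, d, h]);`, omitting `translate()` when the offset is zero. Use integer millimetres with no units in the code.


cube([74, 74, 1068]);
translate([1715, 0, 0]) cube([74, 74, 1068]);
translate([74, 0, 187]) cube([1641, 74, 85]);
translate([74, 0, 914]) cube([1641, 74, 85]);
translate([127, 74, 78]) cube([105, 18, 995]);
translate([285, 74, 78]) cube([105, 18, 995]);
translate([443, 74, 78]) cube([105, 18, 995]);
translate([601, 74, 78]) cube([105, 18, 995]);
translate([759, 74, 78]) cube([105, 18, 995]);
translate([917, 74, 78]) cube([105, 18, 995]);
translate([1075, 74, 78]) cube([105, 18, 995]);
translate([1233, 74, 78]) cube([105, 18, 995]);
translate([1391, 74, 78]) cube([105, 18, 995]);
translate([1549, 74, 78]) cube([105, 18, 995]);


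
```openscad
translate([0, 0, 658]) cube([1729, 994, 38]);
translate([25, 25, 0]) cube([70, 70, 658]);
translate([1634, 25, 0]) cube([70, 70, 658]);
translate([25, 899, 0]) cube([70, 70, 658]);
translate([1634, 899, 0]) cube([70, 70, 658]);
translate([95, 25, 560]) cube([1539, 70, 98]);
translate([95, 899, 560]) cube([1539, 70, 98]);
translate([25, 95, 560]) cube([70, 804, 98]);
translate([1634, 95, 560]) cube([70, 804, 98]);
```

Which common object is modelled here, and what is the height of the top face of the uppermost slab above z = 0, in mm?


A table. The table height is 696 mm.

A 1729×994×38 slab sits at z = 658 on four 70 mm square posts — a table. The top surface is at 658 + 38 = 696 mm.


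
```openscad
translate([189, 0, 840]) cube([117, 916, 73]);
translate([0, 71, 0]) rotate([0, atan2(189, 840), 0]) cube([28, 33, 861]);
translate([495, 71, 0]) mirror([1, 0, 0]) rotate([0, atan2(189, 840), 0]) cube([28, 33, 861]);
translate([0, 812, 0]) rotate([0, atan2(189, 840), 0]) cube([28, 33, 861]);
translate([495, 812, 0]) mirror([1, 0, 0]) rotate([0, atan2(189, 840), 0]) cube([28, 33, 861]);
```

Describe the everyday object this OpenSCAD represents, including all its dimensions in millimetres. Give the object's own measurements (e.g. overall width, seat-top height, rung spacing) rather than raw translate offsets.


A sawhorse. A 117×916×73 mm beam (x, y, z) sits on two A-frame leg pairs. Each pair is two raked legs of 28×33 mm section (33 mm along y) splaying symmetrically in x. Each leg rises 840 mm vertically over 189 mm of horizontal reach and is 861 mm long along its own axis. Every leg's outer bottom edge rests on the floor and its outer top edge meets a bottom edge of the beam — the left legs (tilting toward +x) meet the beam's −x bottom edge, the right legs (their mirror images, tilting toward −x) meet its +x bottom edge — so the leg tops tuck under the beam, the beam's underside is 840 mm above the floor, and the feet are 495 mm apart outside-to-outside with the beam centred between them. The two leg pairs are set in 71 mm from either end of the beam.


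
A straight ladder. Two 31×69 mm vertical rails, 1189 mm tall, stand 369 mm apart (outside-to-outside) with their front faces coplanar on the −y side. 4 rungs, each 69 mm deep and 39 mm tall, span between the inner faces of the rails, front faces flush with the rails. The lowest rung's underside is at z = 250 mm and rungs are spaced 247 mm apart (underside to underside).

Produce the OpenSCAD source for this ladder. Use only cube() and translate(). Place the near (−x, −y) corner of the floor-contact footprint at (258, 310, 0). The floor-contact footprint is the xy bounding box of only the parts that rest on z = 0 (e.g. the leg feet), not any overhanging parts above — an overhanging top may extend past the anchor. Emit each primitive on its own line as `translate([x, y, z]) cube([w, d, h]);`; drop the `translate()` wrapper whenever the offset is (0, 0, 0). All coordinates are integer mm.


translate([258, 310, 0]) cube([31, 69, 1189]);
translate([596, 310, 0]) cube([31, 69, 1189]);
translate([289, 310, 250]) cube([307, 69, 39]);
translate([289, 310, 497]) cube([307, 69, 39]);
translate([289, 310, 744]) cube([307, 69, 39]);
translate([289, 310, 991]) cube([307, 69, 39]);


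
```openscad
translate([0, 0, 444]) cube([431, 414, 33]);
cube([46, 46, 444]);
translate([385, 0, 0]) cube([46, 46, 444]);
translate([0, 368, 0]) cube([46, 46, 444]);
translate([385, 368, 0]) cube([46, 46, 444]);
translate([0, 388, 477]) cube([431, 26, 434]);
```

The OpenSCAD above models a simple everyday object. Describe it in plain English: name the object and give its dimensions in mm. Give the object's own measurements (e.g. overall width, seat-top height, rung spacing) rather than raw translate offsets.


A chair. The seat is a 431×414×33 mm slab with its top at z = 477 mm, on four 46×46 mm corner legs (flush with the seat edges, standing on z = 0). A flat backrest 26 mm thick, 434 mm tall, spans the full seat width and rises from the seat top along its +y edge, rear face flush with the rear of the seat.


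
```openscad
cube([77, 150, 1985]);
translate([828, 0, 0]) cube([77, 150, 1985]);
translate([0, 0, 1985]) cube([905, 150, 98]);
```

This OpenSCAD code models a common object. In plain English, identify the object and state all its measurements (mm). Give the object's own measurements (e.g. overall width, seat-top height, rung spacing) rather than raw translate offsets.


A door frame. The clear opening is 751 mm wide and 1985 mm high. Two 77 mm wide jambs, 150 mm deep, stand either side of the opening from the floor to the top of the opening. A 98 mm thick head sits across the top of both jambs, spanning the full outside width of the frame.


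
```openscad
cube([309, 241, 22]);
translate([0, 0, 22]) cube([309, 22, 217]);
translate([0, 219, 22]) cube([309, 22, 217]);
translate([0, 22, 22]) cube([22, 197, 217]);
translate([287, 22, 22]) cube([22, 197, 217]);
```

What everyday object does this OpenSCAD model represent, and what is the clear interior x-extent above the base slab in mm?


An open box. The internal width is 265 mm.

A 309×241 base slab with four walls standing on it — an open box. The base is 309 mm wide and the walls are 22 mm thick, so the internal width is 309 − 2 × 22 = 265 mm.


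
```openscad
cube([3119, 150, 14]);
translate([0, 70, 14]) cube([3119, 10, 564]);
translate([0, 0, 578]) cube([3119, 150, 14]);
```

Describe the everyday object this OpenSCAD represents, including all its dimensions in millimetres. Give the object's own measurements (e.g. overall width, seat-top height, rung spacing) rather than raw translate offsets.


An I-beam lying along x, 3119 mm long. Overall section height 592 mm. Two flanges 150 mm wide (y) and 14 mm thick, one on the floor and one at the top; a web 10 mm thick runs between them, centred on the flange width.


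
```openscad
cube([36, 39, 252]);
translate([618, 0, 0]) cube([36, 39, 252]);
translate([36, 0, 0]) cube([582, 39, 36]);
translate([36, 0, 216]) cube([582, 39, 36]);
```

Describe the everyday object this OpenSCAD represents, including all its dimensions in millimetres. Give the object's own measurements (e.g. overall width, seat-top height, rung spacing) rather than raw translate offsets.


A rectangular picture frame lying in the x–z plane (depth along y). The opening is 582 mm wide (x) by 180 mm tall (z), surrounded by a border 36 mm wide on all four sides. The frame is 39 mm deep and is made of two full-height vertical stiles with two horizontal rails fitted between them.


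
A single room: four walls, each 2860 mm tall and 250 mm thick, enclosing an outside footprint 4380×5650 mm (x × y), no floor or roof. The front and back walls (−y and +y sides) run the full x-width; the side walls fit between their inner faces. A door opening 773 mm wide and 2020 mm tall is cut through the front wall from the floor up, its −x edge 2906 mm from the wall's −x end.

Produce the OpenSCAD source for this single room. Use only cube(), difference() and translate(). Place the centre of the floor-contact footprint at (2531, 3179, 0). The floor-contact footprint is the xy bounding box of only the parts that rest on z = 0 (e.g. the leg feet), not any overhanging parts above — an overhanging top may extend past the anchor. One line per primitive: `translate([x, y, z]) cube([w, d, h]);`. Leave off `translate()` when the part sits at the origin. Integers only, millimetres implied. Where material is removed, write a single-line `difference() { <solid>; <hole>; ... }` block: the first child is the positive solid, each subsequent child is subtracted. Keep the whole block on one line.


difference() { translate([341, 354, 0]) cube([4380, 250, 2860]); translate([3247, 354, 0]) cube([773, 250, 2020]); }
translate([341, 5754, 0]) cube([4380, 250, 2860]);
translate([341, 604, 0]) cube([250, 5150, 2860]);
translate([4471, 604, 0]) cube([250, 5150, 2860]);


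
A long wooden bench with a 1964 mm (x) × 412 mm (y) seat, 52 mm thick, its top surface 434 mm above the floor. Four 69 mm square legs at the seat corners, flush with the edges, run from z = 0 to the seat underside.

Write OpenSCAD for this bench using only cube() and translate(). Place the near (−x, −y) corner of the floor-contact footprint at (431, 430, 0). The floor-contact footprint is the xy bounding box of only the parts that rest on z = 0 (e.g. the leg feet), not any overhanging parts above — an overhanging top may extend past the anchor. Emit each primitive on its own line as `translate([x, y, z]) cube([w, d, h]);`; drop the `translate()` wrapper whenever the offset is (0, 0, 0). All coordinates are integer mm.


translate([431, 430, 382]) cube([1964, 412, 52]);
translate([431, 430, 0]) cube([69, 69, 382]);
translate([431, 773, 0]) cube([69, 69, 382]);
translate([2326, 430, 0]) cube([69, 69, 382]);
translate([2326, 773, 0]) cube([69, 69, 382]);


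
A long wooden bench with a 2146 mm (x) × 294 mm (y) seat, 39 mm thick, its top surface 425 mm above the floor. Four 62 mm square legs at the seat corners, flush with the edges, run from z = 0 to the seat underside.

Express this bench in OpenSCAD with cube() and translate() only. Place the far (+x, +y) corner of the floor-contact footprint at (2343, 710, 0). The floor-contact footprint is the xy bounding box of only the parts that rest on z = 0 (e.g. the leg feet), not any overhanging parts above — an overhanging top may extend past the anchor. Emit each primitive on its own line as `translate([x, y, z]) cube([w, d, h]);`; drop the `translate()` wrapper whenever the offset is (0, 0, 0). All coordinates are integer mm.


translate([197, 416, 386]) cube([2146, 294, 39]);
translate([197, 416, 0]) cube([62, 62, 386]);
translate([197, 648, 0]) cube([62, 62, 386]);
translate([2281, 416, 0]) cube([62, 62, 386]);
translate([2281, 648, 0]) cube([62, 62, 386]);


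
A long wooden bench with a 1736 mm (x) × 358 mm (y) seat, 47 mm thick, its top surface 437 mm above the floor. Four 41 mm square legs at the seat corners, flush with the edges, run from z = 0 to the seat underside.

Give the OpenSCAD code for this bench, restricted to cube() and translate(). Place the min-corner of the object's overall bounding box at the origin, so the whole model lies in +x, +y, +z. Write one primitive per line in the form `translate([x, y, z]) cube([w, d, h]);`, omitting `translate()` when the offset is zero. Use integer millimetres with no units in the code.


translate([0, 0, 390]) cube([1736, 358, 47]);
cube([41, 41, 390]);
translate([0, 317, 0]) cube([41, 41, 390]);
translate([1695, 0, 0]) cube([41, 41, 390]);
translate([1695, 317, 0]) cube([41, 41, 390]);


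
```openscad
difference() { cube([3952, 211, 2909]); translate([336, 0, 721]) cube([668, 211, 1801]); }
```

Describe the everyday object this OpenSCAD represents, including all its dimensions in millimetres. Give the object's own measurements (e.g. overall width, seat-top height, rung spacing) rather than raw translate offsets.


A wall 3952 mm long (x), 211 mm thick (y), 2909 mm tall, with a rectangular window opening cut through it. The opening is 668 mm wide and 1801 mm tall; its sill is at z = 721 mm and its near (−x) edge is 336 mm from the wall's −x end. The opening passes through the full wall thickness.


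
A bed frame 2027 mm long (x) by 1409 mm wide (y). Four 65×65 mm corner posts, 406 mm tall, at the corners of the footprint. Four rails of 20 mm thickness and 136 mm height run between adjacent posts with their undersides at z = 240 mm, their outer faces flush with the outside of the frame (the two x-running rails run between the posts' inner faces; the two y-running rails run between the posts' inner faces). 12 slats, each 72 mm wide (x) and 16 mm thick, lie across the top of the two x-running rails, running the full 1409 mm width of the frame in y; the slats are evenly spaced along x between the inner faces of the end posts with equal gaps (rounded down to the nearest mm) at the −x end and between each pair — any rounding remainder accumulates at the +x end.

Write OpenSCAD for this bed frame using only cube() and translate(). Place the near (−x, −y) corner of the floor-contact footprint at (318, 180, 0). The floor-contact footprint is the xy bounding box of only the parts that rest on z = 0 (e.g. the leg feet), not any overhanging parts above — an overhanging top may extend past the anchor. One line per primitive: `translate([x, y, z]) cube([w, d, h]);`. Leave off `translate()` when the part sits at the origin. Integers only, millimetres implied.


// slat z = rail_z + rail_h = 240 + 136 = 376
// slat gap = ⌊(1897 − 12·72) / 13⌋ = 79
translate([318, 180, 0]) cube([65, 65, 406]);
translate([318, 1524, 0]) cube([65, 65, 406]);
translate([2280, 180, 0]) cube([65, 65, 406]);
translate([2280, 1524, 0]) cube([65, 65, 406]);
translate([383, 180, 240]) cube([1897, 20, 136]);
translate([383, 1569, 240]) cube([1897, 20, 136]);
translate([318, 245, 240]) cube([20, 1279, 136]);
translate([2325, 245, 240]) cube([20, 1279, 136]);
translate([462, 180, 376]) cube([72, 1409, 16]);
translate([613, 180, 376]) cube([72, 1409, 16]);
translate([764, 180, 376]) cube([72, 1409, 16]);
translate([915, 180, 376]) cube([72, 1409, 16]);
translate([1066, 180, 376]) cube([72, 1409, 16]);
translate([1217, 180, 376]) cube([72, 1409, 16]);
translate([1368, 180, 376]) cube([72, 1409, 16]);
translate([1519, 180, 376]) cube([72, 1409, 16]);
translate([1670, 180, 376]) cube([72, 1409, 16]);
translate([1821, 180, 376]) cube([72, 1409, 16]);
translate([1972, 180, 376]) cube([72, 1409, 16]);
translate([2123, 180, 376]) cube([72, 1409, 16]);


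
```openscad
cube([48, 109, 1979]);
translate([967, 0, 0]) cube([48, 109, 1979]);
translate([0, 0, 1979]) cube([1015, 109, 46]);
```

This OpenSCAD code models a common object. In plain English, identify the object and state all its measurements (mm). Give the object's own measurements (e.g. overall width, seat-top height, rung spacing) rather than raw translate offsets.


A door frame. The clear opening is 919 mm wide and 1979 mm high. Two 48 mm wide jambs, 109 mm deep, stand either side of the opening from the floor to the top of the opening. A 46 mm thick head sits across the top of both jambs, spanning the full outside width of the frame.


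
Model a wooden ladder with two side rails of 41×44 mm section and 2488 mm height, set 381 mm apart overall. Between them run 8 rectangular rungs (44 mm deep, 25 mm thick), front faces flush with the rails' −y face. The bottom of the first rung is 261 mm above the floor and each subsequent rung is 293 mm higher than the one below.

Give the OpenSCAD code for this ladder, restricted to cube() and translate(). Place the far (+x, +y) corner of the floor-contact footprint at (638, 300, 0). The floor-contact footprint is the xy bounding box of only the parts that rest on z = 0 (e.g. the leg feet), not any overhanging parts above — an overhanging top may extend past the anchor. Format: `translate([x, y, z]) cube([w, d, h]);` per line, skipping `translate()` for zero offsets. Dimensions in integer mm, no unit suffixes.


translate([257, 256, 0]) cube([41, 44, 2488]);
translate([597, 256, 0]) cube([41, 44, 2488]);
translate([298, 256, 261]) cube([299, 44, 25]);
translate([298, 256, 554]) cube([299, 44, 25]);
translate([298, 256, 847]) cube([299, 44, 25]);
translate([298, 256, 1140]) cube([299, 44, 25]);
translate([298, 256, 1433]) cube([299, 44, 25]);
translate([298, 256, 1726]) cube([299, 44, 25]);
translate([298, 256, 2019]) cube([299, 44, 25]);
translate([298, 256, 2312]) cube([299, 44, 25]);


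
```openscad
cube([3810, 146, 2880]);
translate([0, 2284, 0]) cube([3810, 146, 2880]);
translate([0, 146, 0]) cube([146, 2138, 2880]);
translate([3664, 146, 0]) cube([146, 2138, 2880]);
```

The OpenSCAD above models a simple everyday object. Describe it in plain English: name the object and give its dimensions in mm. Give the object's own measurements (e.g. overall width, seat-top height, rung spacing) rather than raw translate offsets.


The wall frame of a small rectangular building: four walls, each 2880 mm tall and 146 mm thick, enclosing a footprint 3810 mm (x) by 2430 mm (y) outside-to-outside, with no floor or roof. The front and back walls (the −y and +y sides) span the full width; the two side walls fit between them.
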